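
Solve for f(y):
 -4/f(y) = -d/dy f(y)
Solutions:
 f(y) = -sqrt(C1 + 8*y)
 f(y) = sqrt(C1 + 8*y)


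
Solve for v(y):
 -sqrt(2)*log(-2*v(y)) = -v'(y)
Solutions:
 -sqrt(2)*Integral(1/(log(-_y) + log(2)), (_y, v(y)))/2 = C1 - y


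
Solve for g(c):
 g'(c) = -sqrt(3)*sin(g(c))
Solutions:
 g(c) = -acos((-C1 - exp(2*sqrt(3)*c))/(C1 - exp(2*sqrt(3)*c))) + 2*pi
 g(c) = acos((-C1 - exp(2*sqrt(3)*c))/(C1 - exp(2*sqrt(3)*c)))


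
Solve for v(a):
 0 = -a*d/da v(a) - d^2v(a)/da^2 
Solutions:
 v(a) = C1 + C2*erf(sqrt(2)*a/2)


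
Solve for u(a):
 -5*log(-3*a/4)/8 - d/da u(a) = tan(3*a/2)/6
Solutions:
 u(a) = C1 - 5*a*log(-a)/8 - 5*a*log(3)/8 + 5*a/8 + 5*a*log(2)/4 + log(cos(3*a/2))/9


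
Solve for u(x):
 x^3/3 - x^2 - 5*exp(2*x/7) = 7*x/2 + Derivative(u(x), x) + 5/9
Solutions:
 u(x) = C1 + x^4/12 - x^3/3 - 7*x^2/4 - 5*x/9 - 35*exp(2*x/7)/2


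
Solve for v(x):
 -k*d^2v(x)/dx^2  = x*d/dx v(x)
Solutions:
 v(x) = C1 + C2*sqrt(k)*erf(sqrt(2)*x*sqrt(1/k)/2)


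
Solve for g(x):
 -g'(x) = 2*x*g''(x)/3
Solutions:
 g(x) = C1 + C2/sqrt(x)


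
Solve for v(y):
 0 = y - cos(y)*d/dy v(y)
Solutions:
 v(y) = C1 + Integral(y/cos(y), y)


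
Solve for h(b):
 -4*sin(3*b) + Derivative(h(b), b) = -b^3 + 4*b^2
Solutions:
 h(b) = C1 - b^4/4 + 4*b^3/3 - 4*cos(3*b)/3


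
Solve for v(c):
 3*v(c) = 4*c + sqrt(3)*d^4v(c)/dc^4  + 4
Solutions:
 v(c) = C1*exp(-3^(1/8)*c) + C2*exp(3^(1/8)*c) + C3*sin(3^(1/8)*c) + C4*cos(3^(1/8)*c) + 4*c/3 + 4/3


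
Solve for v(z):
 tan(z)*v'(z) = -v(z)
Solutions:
 v(z) = C1/sin(z)


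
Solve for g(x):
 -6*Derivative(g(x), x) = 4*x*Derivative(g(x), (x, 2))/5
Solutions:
 g(x) = C1 + C2/x^(13/2)


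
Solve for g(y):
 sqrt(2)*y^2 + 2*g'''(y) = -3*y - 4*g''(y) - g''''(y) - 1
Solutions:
 g(y) = C1 + C2*y - sqrt(2)*y^4/48 + y^3*(-3 + sqrt(2))/24 + y^2/16 + (C3*sin(sqrt(3)*y) + C4*cos(sqrt(3)*y))*exp(-y)


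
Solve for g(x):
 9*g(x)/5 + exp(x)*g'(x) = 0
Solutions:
 g(x) = C1*exp(9*exp(-x)/5)


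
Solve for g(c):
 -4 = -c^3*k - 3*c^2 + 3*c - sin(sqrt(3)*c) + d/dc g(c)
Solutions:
 g(c) = C1 + c^4*k/4 + c^3 - 3*c^2/2 - 4*c - sqrt(3)*cos(sqrt(3)*c)/3


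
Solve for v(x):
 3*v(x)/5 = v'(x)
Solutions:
 v(x) = C1*exp(3*x/5)


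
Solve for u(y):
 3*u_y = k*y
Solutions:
 u(y) = C1 + k*y^2/6


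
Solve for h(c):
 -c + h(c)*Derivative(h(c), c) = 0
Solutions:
 h(c) = -sqrt(C1 + c^2)
 h(c) = sqrt(C1 + c^2)


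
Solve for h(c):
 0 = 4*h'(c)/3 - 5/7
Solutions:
 h(c) = C1 + 15*c/28


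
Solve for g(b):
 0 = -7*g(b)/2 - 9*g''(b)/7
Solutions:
 g(b) = C1*sin(7*sqrt(2)*b/6) + C2*cos(7*sqrt(2)*b/6)


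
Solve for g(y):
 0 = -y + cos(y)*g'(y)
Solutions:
 g(y) = C1 + Integral(y/cos(y), y)


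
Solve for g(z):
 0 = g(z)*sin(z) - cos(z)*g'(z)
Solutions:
 g(z) = C1/cos(z)


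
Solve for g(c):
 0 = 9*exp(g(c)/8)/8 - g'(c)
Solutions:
 g(c) = 8*log(-1/(C1 + 9*c)) + 48*log(2)


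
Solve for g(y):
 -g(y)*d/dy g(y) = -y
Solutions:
 g(y) = -sqrt(C1 + y^2)
 g(y) = sqrt(C1 + y^2)


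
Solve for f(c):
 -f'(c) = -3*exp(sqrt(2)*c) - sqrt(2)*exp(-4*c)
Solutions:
 f(c) = C1 + 3*sqrt(2)*exp(sqrt(2)*c)/2 - sqrt(2)*exp(-4*c)/4


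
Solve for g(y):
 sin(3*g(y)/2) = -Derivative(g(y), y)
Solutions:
 g(y) = -2*acos((-C1 - exp(3*y))/(C1 - exp(3*y)))/3 + 4*pi/3
 g(y) = 2*acos((-C1 - exp(3*y))/(C1 - exp(3*y)))/3


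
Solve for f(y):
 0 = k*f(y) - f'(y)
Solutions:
 f(y) = C1*exp(k*y)


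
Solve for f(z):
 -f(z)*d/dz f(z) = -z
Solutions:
 f(z) = -sqrt(C1 + z^2)
 f(z) = sqrt(C1 + z^2)


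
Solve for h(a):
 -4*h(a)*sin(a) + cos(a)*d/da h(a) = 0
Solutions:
 h(a) = C1/cos(a)^4


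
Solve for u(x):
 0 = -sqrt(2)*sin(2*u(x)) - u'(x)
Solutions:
 u(x) = pi - acos((-C1 - exp(4*sqrt(2)*x))/(C1 - exp(4*sqrt(2)*x)))/2
 u(x) = acos((-C1 - exp(4*sqrt(2)*x))/(C1 - exp(4*sqrt(2)*x)))/2


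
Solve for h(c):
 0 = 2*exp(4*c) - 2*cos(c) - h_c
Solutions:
 h(c) = C1 + exp(4*c)/2 - 2*sin(c)


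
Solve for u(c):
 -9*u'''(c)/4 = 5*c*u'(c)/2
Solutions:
 u(c) = C1 + Integral(C2*airyai(-30^(1/3)*c/3) + C3*airybi(-30^(1/3)*c/3), c)


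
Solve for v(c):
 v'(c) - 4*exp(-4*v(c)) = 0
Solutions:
 v(c) = log(-I*(C1 + 16*c)^(1/4))
 v(c) = log(I*(C1 + 16*c)^(1/4))
 v(c) = log(-(C1 + 16*c)^(1/4))
 v(c) = log(C1 + 16*c)/4


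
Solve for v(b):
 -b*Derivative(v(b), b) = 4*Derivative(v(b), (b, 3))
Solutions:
 v(b) = C1 + Integral(C2*airyai(-2^(1/3)*b/2) + C3*airybi(-2^(1/3)*b/2), b)


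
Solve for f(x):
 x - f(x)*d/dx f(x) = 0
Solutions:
 f(x) = -sqrt(C1 + x^2)
 f(x) = sqrt(C1 + x^2)


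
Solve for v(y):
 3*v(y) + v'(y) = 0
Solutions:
 v(y) = C1*exp(-3*y)


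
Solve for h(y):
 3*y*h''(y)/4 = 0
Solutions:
 h(y) = C1 + C2*y


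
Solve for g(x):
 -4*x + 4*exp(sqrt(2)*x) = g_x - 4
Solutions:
 g(x) = C1 - 2*x^2 + 4*x + 2*sqrt(2)*exp(sqrt(2)*x)


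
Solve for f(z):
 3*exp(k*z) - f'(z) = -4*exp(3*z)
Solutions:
 f(z) = C1 + 4*exp(3*z)/3 + 3*exp(k*z)/k


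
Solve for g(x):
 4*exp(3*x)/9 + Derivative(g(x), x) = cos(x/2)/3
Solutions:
 g(x) = C1 - 4*exp(3*x)/27 + 2*sin(x/2)/3


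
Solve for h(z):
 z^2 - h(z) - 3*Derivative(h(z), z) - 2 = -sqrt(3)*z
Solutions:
 h(z) = C1*exp(-z/3) + z^2 - 6*z + sqrt(3)*z - 3*sqrt(3) + 16


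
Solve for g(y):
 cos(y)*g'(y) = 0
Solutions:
 g(y) = C1


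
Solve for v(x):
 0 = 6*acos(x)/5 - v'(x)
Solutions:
 v(x) = C1 + 6*x*acos(x)/5 - 6*sqrt(1 - x^2)/5


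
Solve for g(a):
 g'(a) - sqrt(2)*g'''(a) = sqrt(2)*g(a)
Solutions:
 g(a) = C1*exp(3^(1/3)*a*(2^(5/6)*3^(1/3)/(sqrt(3)*sqrt(27 - sqrt(2)) + 9)^(1/3) + 2^(2/3)*(sqrt(3)*sqrt(27 - sqrt(2)) + 9)^(1/3))/12)*sin(3^(1/6)*a*(-3*2^(5/6)/(sqrt(3)*sqrt(27 - sqrt(2)) + 9)^(1/3) + 6^(2/3)*(sqrt(3)*sqrt(27 - sqrt(2)) + 9)^(1/3))/12) + C2*exp(3^(1/3)*a*(2^(5/6)*3^(1/3)/(sqrt(3)*sqrt(27 - sqrt(2)) + 9)^(1/3) + 2^(2/3)*(sqrt(3)*sqrt(27 - sqrt(2)) + 9)^(1/3))/12)*cos(3^(1/6)*a*(-3*2^(5/6)/(sqrt(3)*sqrt(27 - sqrt(2)) + 9)^(1/3) + 6^(2/3)*(sqrt(3)*sqrt(27 - sqrt(2)) + 9)^(1/3))/12) + C3*exp(-3^(1/3)*a*(2^(5/6)*3^(1/3)/(sqrt(3)*sqrt(27 - sqrt(2)) + 9)^(1/3) + 2^(2/3)*(sqrt(3)*sqrt(27 - sqrt(2)) + 9)^(1/3))/6)


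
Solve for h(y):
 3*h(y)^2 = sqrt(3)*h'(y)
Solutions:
 h(y) = -1/(C1 + sqrt(3)*y)


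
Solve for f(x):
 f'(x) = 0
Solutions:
 f(x) = C1


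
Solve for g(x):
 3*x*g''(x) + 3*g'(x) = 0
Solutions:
 g(x) = C1 + C2*log(x)


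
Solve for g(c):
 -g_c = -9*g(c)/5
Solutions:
 g(c) = C1*exp(9*c/5)


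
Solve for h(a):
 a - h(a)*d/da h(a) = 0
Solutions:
 h(a) = -sqrt(C1 + a^2)
 h(a) = sqrt(C1 + a^2)


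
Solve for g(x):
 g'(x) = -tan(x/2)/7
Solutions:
 g(x) = C1 + 2*log(cos(x/2))/7


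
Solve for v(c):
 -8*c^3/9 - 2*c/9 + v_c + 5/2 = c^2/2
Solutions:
 v(c) = C1 + 2*c^4/9 + c^3/6 + c^2/9 - 5*c/2


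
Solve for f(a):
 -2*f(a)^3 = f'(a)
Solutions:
 f(a) = -sqrt(2)*sqrt(-1/(C1 - 2*a))/2
 f(a) = sqrt(2)*sqrt(-1/(C1 - 2*a))/2


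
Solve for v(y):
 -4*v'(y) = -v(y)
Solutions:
 v(y) = C1*exp(y/4)


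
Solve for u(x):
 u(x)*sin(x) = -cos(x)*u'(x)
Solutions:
 u(x) = C1*cos(x)


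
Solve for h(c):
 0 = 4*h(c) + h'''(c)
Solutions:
 h(c) = C3*exp(-2^(2/3)*c) + (C1*sin(2^(2/3)*sqrt(3)*c/2) + C2*cos(2^(2/3)*sqrt(3)*c/2))*exp(2^(2/3)*c/2)


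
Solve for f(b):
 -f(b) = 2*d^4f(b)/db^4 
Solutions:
 f(b) = (C1*sin(2^(1/4)*b/2) + C2*cos(2^(1/4)*b/2))*exp(-2^(1/4)*b/2) + (C3*sin(2^(1/4)*b/2) + C4*cos(2^(1/4)*b/2))*exp(2^(1/4)*b/2)


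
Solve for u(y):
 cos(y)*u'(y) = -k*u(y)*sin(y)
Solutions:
 u(y) = C1*exp(k*log(cos(y)))


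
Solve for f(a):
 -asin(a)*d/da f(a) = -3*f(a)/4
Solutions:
 f(a) = C1*exp(3*Integral(1/asin(a), a)/4)


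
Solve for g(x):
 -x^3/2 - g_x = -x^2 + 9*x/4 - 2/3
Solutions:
 g(x) = C1 - x^4/8 + x^3/3 - 9*x^2/8 + 2*x/3


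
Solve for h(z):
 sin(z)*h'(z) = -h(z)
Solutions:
 h(z) = C1*sqrt(cos(z) + 1)/sqrt(cos(z) - 1)


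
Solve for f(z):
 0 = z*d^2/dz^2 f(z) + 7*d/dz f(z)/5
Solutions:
 f(z) = C1 + C2/z^(2/5)


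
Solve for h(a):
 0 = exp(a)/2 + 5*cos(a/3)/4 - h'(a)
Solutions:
 h(a) = C1 + exp(a)/2 + 15*sin(a/3)/4


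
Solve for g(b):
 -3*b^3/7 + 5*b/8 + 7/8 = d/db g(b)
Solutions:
 g(b) = C1 - 3*b^4/28 + 5*b^2/16 + 7*b/8


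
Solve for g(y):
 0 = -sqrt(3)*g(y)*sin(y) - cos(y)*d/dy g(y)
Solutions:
 g(y) = C1*cos(y)^(sqrt(3))


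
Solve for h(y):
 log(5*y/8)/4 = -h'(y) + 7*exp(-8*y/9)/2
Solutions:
 h(y) = C1 - y*log(y)/4 + y*(-log(5) + 1 + 3*log(2))/4 - 63*exp(-8*y/9)/16


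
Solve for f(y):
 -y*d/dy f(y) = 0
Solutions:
 f(y) = C1


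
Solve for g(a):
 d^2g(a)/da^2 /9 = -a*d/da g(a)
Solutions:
 g(a) = C1 + C2*erf(3*sqrt(2)*a/2)


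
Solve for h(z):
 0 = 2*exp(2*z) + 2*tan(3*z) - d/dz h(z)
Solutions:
 h(z) = C1 + exp(2*z) - 2*log(cos(3*z))/3


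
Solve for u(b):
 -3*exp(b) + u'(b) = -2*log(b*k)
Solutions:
 u(b) = C1 - 2*b*log(b*k) + 2*b + 3*exp(b)


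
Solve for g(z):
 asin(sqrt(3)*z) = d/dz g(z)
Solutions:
 g(z) = C1 + z*asin(sqrt(3)*z) + sqrt(3)*sqrt(1 - 3*z^2)/3


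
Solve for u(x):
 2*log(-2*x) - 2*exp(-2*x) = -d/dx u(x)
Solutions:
 u(x) = C1 - 2*x*log(-x) + 2*x*(1 - log(2)) - exp(-2*x)


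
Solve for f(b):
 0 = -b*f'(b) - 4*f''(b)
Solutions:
 f(b) = C1 + C2*erf(sqrt(2)*b/4)


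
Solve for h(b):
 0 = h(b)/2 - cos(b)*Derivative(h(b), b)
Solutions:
 h(b) = C1*(sin(b) + 1)^(1/4)/(sin(b) - 1)^(1/4)


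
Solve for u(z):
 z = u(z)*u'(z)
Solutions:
 u(z) = -sqrt(C1 + z^2)
 u(z) = sqrt(C1 + z^2)


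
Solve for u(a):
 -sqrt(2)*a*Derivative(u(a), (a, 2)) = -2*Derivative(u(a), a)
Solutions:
 u(a) = C1 + C2*a^(1 + sqrt(2))


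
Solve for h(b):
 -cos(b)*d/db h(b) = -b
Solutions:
 h(b) = C1 + Integral(b/cos(b), b)


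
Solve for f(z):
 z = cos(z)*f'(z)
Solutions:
 f(z) = C1 + Integral(z/cos(z), z)


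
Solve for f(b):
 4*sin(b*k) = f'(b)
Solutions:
 f(b) = C1 - 4*cos(b*k)/k


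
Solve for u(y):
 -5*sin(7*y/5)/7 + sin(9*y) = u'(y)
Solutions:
 u(y) = C1 + 25*cos(7*y/5)/49 - cos(9*y)/9


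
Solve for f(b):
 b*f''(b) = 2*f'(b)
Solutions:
 f(b) = C1 + C2*b^3


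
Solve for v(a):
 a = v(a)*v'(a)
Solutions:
 v(a) = -sqrt(C1 + a^2)
 v(a) = sqrt(C1 + a^2)


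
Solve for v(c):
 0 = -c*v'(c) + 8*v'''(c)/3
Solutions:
 v(c) = C1 + Integral(C2*airyai(3^(1/3)*c/2) + C3*airybi(3^(1/3)*c/2), c)


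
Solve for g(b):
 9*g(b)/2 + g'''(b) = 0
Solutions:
 g(b) = C3*exp(-6^(2/3)*b/2) + (C1*sin(3*2^(2/3)*3^(1/6)*b/4) + C2*cos(3*2^(2/3)*3^(1/6)*b/4))*exp(6^(2/3)*b/4)


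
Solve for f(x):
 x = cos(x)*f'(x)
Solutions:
 f(x) = C1 + Integral(x/cos(x), x)


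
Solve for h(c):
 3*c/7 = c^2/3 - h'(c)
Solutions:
 h(c) = C1 + c^3/9 - 3*c^2/14


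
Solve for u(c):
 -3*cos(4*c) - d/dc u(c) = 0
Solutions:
 u(c) = C1 - 3*sin(4*c)/4


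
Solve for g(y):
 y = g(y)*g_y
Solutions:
 g(y) = -sqrt(C1 + y^2)
 g(y) = sqrt(C1 + y^2)


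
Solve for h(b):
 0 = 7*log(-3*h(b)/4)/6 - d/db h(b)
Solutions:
 -6*Integral(1/(log(-_y) - 2*log(2) + log(3)), (_y, h(b)))/7 = C1 - b


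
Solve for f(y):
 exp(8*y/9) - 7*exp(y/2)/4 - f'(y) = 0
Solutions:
 f(y) = C1 + 9*exp(8*y/9)/8 - 7*exp(y/2)/2


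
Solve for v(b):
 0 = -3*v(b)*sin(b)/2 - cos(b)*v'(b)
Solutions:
 v(b) = C1*cos(b)^(3/2)


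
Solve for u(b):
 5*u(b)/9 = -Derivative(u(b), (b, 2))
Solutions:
 u(b) = C1*sin(sqrt(5)*b/3) + C2*cos(sqrt(5)*b/3)


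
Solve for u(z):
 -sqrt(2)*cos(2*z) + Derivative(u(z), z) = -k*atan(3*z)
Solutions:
 u(z) = C1 - k*(z*atan(3*z) - log(9*z^2 + 1)/6) + sqrt(2)*sin(2*z)/2


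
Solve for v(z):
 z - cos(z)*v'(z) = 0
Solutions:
 v(z) = C1 + Integral(z/cos(z), z)


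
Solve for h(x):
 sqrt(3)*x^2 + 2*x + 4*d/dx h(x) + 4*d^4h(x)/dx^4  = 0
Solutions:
 h(x) = C1 + C4*exp(-x) - sqrt(3)*x^3/12 - x^2/4 + (C2*sin(sqrt(3)*x/2) + C3*cos(sqrt(3)*x/2))*exp(x/2)


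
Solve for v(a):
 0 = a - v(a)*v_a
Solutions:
 v(a) = -sqrt(C1 + a^2)
 v(a) = sqrt(C1 + a^2)


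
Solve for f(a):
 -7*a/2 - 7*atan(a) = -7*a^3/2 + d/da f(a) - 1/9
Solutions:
 f(a) = C1 + 7*a^4/8 - 7*a^2/4 - 7*a*atan(a) + a/9 + 7*log(a^2 + 1)/2


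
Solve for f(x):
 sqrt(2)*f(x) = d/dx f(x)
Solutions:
 f(x) = C1*exp(sqrt(2)*x)


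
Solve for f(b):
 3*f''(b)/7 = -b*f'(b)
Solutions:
 f(b) = C1 + C2*erf(sqrt(42)*b/6)


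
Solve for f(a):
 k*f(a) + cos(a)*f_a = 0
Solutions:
 f(a) = C1*exp(k*(log(sin(a) - 1) - log(sin(a) + 1))/2)


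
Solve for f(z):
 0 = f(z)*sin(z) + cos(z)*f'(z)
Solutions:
 f(z) = C1*cos(z)


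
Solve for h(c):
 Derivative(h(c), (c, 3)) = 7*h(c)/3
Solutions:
 h(c) = C3*exp(3^(2/3)*7^(1/3)*c/3) + (C1*sin(3^(1/6)*7^(1/3)*c/2) + C2*cos(3^(1/6)*7^(1/3)*c/2))*exp(-3^(2/3)*7^(1/3)*c/6)


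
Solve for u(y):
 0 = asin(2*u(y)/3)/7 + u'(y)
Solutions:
 Integral(1/asin(2*_y/3), (_y, u(y))) = C1 - y/7


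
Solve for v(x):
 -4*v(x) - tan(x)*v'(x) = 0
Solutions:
 v(x) = C1/sin(x)^4


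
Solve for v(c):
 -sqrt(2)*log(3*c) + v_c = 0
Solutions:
 v(c) = C1 + sqrt(2)*c*log(c) - sqrt(2)*c + sqrt(2)*c*log(3)


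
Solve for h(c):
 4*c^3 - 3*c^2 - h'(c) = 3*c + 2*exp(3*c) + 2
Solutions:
 h(c) = C1 + c^4 - c^3 - 3*c^2/2 - 2*c - 2*exp(3*c)/3


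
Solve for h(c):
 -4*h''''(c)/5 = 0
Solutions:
 h(c) = C1 + C2*c + C3*c^2 + C4*c^3


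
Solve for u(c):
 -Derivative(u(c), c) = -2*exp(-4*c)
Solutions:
 u(c) = C1 - exp(-4*c)/2


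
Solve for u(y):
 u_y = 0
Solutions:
 u(y) = C1


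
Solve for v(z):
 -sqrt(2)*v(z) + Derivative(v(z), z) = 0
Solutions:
 v(z) = C1*exp(sqrt(2)*z)


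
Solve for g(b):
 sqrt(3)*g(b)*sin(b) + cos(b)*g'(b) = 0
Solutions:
 g(b) = C1*cos(b)^(sqrt(3))


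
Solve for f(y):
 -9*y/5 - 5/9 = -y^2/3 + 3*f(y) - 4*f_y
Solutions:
 f(y) = C1*exp(3*y/4) + y^2/9 - 41*y/135 - 239/405


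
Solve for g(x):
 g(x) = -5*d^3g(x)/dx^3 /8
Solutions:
 g(x) = C3*exp(-2*5^(2/3)*x/5) + (C1*sin(sqrt(3)*5^(2/3)*x/5) + C2*cos(sqrt(3)*5^(2/3)*x/5))*exp(5^(2/3)*x/5)


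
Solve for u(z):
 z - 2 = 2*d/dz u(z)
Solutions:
 u(z) = C1 + z^2/4 - z


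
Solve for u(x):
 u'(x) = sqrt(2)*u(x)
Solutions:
 u(x) = C1*exp(sqrt(2)*x)


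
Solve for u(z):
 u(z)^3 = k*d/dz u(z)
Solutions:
 u(z) = -sqrt(2)*sqrt(-k/(C1*k + z))/2
 u(z) = sqrt(2)*sqrt(-k/(C1*k + z))/2


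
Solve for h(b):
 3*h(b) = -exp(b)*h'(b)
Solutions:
 h(b) = C1*exp(3*exp(-b))


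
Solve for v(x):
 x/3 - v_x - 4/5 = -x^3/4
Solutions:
 v(x) = C1 + x^4/16 + x^2/6 - 4*x/5


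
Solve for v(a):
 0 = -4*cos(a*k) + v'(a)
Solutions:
 v(a) = C1 + 4*sin(a*k)/k


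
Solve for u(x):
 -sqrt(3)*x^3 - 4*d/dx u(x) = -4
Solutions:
 u(x) = C1 - sqrt(3)*x^4/16 + x


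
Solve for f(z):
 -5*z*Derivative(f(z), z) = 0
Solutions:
 f(z) = C1


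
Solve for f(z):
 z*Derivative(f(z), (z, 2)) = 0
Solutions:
 f(z) = C1 + C2*z


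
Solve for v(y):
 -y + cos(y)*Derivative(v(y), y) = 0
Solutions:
 v(y) = C1 + Integral(y/cos(y), y)


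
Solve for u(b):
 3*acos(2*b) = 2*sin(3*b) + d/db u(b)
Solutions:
 u(b) = C1 + 3*b*acos(2*b) - 3*sqrt(1 - 4*b^2)/2 + 2*cos(3*b)/3


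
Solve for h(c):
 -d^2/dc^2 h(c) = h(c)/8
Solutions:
 h(c) = C1*sin(sqrt(2)*c/4) + C2*cos(sqrt(2)*c/4)


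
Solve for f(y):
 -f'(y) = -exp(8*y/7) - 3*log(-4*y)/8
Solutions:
 f(y) = C1 + 3*y*log(-y)/8 + 3*y*(-1 + 2*log(2))/8 + 7*exp(8*y/7)/8


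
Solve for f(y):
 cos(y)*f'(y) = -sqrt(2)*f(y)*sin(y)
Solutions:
 f(y) = C1*cos(y)^(sqrt(2))


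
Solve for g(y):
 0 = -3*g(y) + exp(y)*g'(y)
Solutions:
 g(y) = C1*exp(-3*exp(-y))


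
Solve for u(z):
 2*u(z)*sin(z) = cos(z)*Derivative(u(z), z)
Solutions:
 u(z) = C1/cos(z)^2


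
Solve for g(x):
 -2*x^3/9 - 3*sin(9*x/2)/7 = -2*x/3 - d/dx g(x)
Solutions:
 g(x) = C1 + x^4/18 - x^2/3 - 2*cos(9*x/2)/21


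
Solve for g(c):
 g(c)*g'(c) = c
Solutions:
 g(c) = -sqrt(C1 + c^2)
 g(c) = sqrt(C1 + c^2)


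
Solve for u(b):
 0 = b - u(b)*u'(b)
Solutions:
 u(b) = -sqrt(C1 + b^2)
 u(b) = sqrt(C1 + b^2)


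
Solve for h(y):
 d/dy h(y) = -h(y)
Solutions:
 h(y) = C1*exp(-y)


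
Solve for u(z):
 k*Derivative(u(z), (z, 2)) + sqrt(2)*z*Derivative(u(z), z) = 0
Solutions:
 u(z) = C1 + C2*sqrt(k)*erf(2^(3/4)*z*sqrt(1/k)/2)


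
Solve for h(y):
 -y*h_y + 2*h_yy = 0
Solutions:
 h(y) = C1 + C2*erfi(y/2)


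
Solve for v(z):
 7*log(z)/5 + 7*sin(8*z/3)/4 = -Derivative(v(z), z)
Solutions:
 v(z) = C1 - 7*z*log(z)/5 + 7*z/5 + 21*cos(8*z/3)/32


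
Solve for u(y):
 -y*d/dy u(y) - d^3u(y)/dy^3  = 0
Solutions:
 u(y) = C1 + Integral(C2*airyai(-y) + C3*airybi(-y), y)


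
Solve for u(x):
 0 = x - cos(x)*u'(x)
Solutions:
 u(x) = C1 + Integral(x/cos(x), x)


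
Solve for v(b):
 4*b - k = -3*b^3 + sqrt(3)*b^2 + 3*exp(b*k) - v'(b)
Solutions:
 v(b) = C1 - 3*b^4/4 + sqrt(3)*b^3/3 - 2*b^2 + b*k + 3*exp(b*k)/k


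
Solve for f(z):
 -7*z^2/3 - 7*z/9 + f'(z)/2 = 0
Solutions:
 f(z) = C1 + 14*z^3/9 + 7*z^2/9


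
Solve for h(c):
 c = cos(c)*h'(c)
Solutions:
 h(c) = C1 + Integral(c/cos(c), c)


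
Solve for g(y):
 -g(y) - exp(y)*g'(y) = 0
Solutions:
 g(y) = C1*exp(exp(-y))


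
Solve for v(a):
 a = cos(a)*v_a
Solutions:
 v(a) = C1 + Integral(a/cos(a), a)


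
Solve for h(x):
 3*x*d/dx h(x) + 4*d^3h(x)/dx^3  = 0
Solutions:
 h(x) = C1 + Integral(C2*airyai(-6^(1/3)*x/2) + C3*airybi(-6^(1/3)*x/2), x)


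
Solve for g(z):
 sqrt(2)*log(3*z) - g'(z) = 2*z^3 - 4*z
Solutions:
 g(z) = C1 - z^4/2 + 2*z^2 + sqrt(2)*z*log(z) - sqrt(2)*z + sqrt(2)*z*log(3)


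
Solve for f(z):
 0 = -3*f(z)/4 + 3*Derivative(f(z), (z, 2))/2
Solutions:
 f(z) = C1*exp(-sqrt(2)*z/2) + C2*exp(sqrt(2)*z/2)


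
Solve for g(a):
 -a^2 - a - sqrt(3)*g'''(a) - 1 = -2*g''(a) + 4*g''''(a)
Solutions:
 g(a) = C1 + C2*a + C3*exp(a*(-sqrt(3) + sqrt(35))/8) + C4*exp(-a*(sqrt(3) + sqrt(35))/8) + a^4/24 + a^3*(1 + sqrt(3))/12 + a^2*(sqrt(3) + 13)/8


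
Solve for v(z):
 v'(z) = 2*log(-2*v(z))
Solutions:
 -Integral(1/(log(-_y) + log(2)), (_y, v(z)))/2 = C1 - z


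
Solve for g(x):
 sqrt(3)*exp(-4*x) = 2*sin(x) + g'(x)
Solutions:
 g(x) = C1 + 2*cos(x) - sqrt(3)*exp(-4*x)/4


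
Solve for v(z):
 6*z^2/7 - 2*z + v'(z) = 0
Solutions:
 v(z) = C1 - 2*z^3/7 + z^2


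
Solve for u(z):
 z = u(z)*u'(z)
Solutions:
 u(z) = -sqrt(C1 + z^2)
 u(z) = sqrt(C1 + z^2)


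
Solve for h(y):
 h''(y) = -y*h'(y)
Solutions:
 h(y) = C1 + C2*erf(sqrt(2)*y/2)


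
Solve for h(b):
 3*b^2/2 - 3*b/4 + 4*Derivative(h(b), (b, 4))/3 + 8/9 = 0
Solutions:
 h(b) = C1 + C2*b + C3*b^2 + C4*b^3 - b^6/320 + 3*b^5/640 - b^4/36


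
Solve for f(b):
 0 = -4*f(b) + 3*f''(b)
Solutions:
 f(b) = C1*exp(-2*sqrt(3)*b/3) + C2*exp(2*sqrt(3)*b/3)


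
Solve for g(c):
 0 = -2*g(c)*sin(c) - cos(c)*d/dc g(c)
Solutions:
 g(c) = C1*cos(c)^2


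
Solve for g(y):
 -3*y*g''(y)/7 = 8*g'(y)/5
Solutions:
 g(y) = C1 + C2/y^(41/15)


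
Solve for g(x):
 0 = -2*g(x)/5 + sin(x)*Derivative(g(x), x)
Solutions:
 g(x) = C1*(cos(x) - 1)^(1/5)/(cos(x) + 1)^(1/5)


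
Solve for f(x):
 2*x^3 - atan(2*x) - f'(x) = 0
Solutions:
 f(x) = C1 + x^4/2 - x*atan(2*x) + log(4*x^2 + 1)/4


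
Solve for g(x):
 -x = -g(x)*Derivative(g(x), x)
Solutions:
 g(x) = -sqrt(C1 + x^2)
 g(x) = sqrt(C1 + x^2)


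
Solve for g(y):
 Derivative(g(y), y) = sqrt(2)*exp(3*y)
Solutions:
 g(y) = C1 + sqrt(2)*exp(3*y)/3


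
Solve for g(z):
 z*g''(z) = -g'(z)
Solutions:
 g(z) = C1 + C2*log(z)


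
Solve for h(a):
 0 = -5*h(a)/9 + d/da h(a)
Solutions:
 h(a) = C1*exp(5*a/9)


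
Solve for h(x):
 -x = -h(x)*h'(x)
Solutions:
 h(x) = -sqrt(C1 + x^2)
 h(x) = sqrt(C1 + x^2)


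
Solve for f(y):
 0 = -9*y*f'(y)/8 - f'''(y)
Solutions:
 f(y) = C1 + Integral(C2*airyai(-3^(2/3)*y/2) + C3*airybi(-3^(2/3)*y/2), y)


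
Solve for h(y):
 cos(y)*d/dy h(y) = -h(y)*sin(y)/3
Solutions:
 h(y) = C1*cos(y)^(1/3)


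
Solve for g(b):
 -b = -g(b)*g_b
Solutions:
 g(b) = -sqrt(C1 + b^2)
 g(b) = sqrt(C1 + b^2)


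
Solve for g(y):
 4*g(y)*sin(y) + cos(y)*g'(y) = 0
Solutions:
 g(y) = C1*cos(y)^4


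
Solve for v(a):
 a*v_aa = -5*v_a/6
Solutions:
 v(a) = C1 + C2*a^(1/6)


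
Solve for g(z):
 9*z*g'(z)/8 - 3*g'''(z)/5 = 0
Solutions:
 g(z) = C1 + Integral(C2*airyai(15^(1/3)*z/2) + C3*airybi(15^(1/3)*z/2), z)


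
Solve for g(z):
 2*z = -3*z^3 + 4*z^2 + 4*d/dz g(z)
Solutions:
 g(z) = C1 + 3*z^4/16 - z^3/3 + z^2/4


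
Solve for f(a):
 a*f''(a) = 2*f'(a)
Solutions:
 f(a) = C1 + C2*a^3


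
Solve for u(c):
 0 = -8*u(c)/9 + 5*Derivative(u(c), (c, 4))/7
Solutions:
 u(c) = C1*exp(-sqrt(3)*5^(3/4)*56^(1/4)*c/15) + C2*exp(sqrt(3)*5^(3/4)*56^(1/4)*c/15) + C3*sin(sqrt(3)*5^(3/4)*56^(1/4)*c/15) + C4*cos(sqrt(3)*5^(3/4)*56^(1/4)*c/15)


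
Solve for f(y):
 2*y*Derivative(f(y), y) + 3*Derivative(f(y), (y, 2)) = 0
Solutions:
 f(y) = C1 + C2*erf(sqrt(3)*y/3)


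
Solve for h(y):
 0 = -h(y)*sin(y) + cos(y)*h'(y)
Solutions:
 h(y) = C1/cos(y)


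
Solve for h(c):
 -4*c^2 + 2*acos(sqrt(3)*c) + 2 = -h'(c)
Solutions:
 h(c) = C1 + 4*c^3/3 - 2*c*acos(sqrt(3)*c) - 2*c + 2*sqrt(3)*sqrt(1 - 3*c^2)/3


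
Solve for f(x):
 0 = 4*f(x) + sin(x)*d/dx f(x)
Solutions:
 f(x) = C1*(cos(x)^2 + 2*cos(x) + 1)/(cos(x)^2 - 2*cos(x) + 1)


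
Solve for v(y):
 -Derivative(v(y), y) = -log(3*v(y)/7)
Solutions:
 -Integral(1/(log(_y) - log(7) + log(3)), (_y, v(y))) = C1 - y


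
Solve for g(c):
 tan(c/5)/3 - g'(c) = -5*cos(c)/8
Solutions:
 g(c) = C1 - 5*log(cos(c/5))/3 + 5*sin(c)/8


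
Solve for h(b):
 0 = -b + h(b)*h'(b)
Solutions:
 h(b) = -sqrt(C1 + b^2)
 h(b) = sqrt(C1 + b^2)


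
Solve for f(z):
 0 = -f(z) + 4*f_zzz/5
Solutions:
 f(z) = C3*exp(10^(1/3)*z/2) + (C1*sin(10^(1/3)*sqrt(3)*z/4) + C2*cos(10^(1/3)*sqrt(3)*z/4))*exp(-10^(1/3)*z/4)


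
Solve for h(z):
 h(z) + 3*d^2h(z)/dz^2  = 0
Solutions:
 h(z) = C1*sin(sqrt(3)*z/3) + C2*cos(sqrt(3)*z/3)


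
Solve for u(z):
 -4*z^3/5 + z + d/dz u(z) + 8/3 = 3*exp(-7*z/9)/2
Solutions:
 u(z) = C1 + z^4/5 - z^2/2 - 8*z/3 - 27*exp(-7*z/9)/14


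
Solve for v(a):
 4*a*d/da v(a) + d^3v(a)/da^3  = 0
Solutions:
 v(a) = C1 + Integral(C2*airyai(-2^(2/3)*a) + C3*airybi(-2^(2/3)*a), a)


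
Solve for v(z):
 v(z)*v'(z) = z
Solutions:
 v(z) = -sqrt(C1 + z^2)
 v(z) = sqrt(C1 + z^2)


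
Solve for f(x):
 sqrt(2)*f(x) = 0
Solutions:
 f(x) = 0


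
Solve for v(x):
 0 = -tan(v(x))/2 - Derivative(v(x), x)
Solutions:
 v(x) = pi - asin(C1*exp(-x/2))
 v(x) = asin(C1*exp(-x/2))


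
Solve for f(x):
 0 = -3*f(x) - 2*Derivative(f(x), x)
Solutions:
 f(x) = C1*exp(-3*x/2)


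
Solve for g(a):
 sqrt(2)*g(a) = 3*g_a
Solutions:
 g(a) = C1*exp(sqrt(2)*a/3)


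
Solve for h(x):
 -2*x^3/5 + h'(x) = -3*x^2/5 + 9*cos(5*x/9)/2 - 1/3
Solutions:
 h(x) = C1 + x^4/10 - x^3/5 - x/3 + 81*sin(5*x/9)/10


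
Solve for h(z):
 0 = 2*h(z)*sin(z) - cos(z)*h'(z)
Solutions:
 h(z) = C1/cos(z)^2


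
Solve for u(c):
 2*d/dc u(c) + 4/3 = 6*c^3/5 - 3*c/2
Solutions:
 u(c) = C1 + 3*c^4/20 - 3*c^2/8 - 2*c/3


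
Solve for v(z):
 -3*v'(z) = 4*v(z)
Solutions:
 v(z) = C1*exp(-4*z/3)


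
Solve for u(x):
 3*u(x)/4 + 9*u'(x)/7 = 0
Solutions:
 u(x) = C1*exp(-7*x/12)


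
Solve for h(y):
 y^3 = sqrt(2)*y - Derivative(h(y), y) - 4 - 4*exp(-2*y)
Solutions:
 h(y) = C1 - y^4/4 + sqrt(2)*y^2/2 - 4*y + 2*exp(-2*y)


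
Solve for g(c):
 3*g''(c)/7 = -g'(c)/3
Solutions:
 g(c) = C1 + C2*exp(-7*c/9)


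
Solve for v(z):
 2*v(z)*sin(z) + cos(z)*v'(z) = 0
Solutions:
 v(z) = C1*cos(z)^2


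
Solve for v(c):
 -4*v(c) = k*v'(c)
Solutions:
 v(c) = C1*exp(-4*c/k)


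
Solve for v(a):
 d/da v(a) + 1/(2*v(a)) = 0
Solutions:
 v(a) = -sqrt(C1 - a)
 v(a) = sqrt(C1 - a)


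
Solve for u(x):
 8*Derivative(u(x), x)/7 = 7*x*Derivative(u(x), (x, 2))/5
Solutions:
 u(x) = C1 + C2*x^(89/49)


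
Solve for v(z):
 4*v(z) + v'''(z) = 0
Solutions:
 v(z) = C3*exp(-2^(2/3)*z) + (C1*sin(2^(2/3)*sqrt(3)*z/2) + C2*cos(2^(2/3)*sqrt(3)*z/2))*exp(2^(2/3)*z/2)


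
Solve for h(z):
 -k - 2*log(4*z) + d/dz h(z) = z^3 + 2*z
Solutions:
 h(z) = C1 + k*z + z^4/4 + z^2 + 2*z*log(z) - 2*z + z*log(16)


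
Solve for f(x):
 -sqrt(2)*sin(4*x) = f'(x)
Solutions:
 f(x) = C1 + sqrt(2)*cos(4*x)/4


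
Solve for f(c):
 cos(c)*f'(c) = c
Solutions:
 f(c) = C1 + Integral(c/cos(c), c)


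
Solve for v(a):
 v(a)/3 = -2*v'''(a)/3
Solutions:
 v(a) = C3*exp(-2^(2/3)*a/2) + (C1*sin(2^(2/3)*sqrt(3)*a/4) + C2*cos(2^(2/3)*sqrt(3)*a/4))*exp(2^(2/3)*a/4)


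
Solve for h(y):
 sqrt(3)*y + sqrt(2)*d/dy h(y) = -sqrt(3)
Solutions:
 h(y) = C1 - sqrt(6)*y^2/4 - sqrt(6)*y/2


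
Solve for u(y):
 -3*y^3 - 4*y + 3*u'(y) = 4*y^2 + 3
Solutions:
 u(y) = C1 + y^4/4 + 4*y^3/9 + 2*y^2/3 + y


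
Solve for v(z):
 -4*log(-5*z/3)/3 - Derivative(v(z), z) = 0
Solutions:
 v(z) = C1 - 4*z*log(-z)/3 + 4*z*(-log(5) + 1 + log(3))/3


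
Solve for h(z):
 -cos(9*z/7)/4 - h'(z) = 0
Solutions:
 h(z) = C1 - 7*sin(9*z/7)/36


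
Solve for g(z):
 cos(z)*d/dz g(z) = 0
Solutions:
 g(z) = C1


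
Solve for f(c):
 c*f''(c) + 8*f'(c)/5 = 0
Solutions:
 f(c) = C1 + C2/c^(3/5)


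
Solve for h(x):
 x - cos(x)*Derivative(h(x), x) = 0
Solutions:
 h(x) = C1 + Integral(x/cos(x), x)


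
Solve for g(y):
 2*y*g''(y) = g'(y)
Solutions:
 g(y) = C1 + C2*y^(3/2)


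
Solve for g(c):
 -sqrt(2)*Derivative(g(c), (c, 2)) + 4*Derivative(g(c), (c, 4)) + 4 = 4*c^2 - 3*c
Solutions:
 g(c) = C1 + C2*c + C3*exp(-2^(1/4)*c/2) + C4*exp(2^(1/4)*c/2) - sqrt(2)*c^4/6 + sqrt(2)*c^3/4 + c^2*(-8 + sqrt(2))


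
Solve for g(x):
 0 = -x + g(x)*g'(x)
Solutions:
 g(x) = -sqrt(C1 + x^2)
 g(x) = sqrt(C1 + x^2)


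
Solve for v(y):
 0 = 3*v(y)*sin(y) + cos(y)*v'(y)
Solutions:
 v(y) = C1*cos(y)^3


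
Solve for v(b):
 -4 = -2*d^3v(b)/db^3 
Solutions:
 v(b) = C1 + C2*b + C3*b^2 + b^3/3


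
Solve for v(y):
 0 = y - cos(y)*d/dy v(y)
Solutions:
 v(y) = C1 + Integral(y/cos(y), y)


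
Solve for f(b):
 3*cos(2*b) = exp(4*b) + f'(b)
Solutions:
 f(b) = C1 - exp(4*b)/4 + 3*sin(2*b)/2


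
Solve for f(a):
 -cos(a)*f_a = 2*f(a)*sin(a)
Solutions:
 f(a) = C1*cos(a)^2


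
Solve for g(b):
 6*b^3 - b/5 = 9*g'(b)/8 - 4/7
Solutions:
 g(b) = C1 + 4*b^4/3 - 4*b^2/45 + 32*b/63


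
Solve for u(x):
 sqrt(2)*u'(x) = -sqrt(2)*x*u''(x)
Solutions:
 u(x) = C1 + C2*log(x)


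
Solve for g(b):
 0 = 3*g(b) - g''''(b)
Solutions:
 g(b) = C1*exp(-3^(1/4)*b) + C2*exp(3^(1/4)*b) + C3*sin(3^(1/4)*b) + C4*cos(3^(1/4)*b)


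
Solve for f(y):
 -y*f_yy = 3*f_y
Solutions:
 f(y) = C1 + C2/y^2


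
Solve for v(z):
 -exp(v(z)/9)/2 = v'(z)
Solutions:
 v(z) = 9*log(1/(C1 + z)) + 9*log(18)


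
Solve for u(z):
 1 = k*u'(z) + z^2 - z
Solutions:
 u(z) = C1 - z^3/(3*k) + z^2/(2*k) + z/k


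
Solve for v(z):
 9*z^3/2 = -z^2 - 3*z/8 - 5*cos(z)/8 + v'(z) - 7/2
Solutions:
 v(z) = C1 + 9*z^4/8 + z^3/3 + 3*z^2/16 + 7*z/2 + 5*sin(z)/8


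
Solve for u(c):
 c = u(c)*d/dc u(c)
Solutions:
 u(c) = -sqrt(C1 + c^2)
 u(c) = sqrt(C1 + c^2)


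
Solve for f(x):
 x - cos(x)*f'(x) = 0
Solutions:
 f(x) = C1 + Integral(x/cos(x), x)


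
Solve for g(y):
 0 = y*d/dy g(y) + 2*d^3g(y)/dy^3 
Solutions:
 g(y) = C1 + Integral(C2*airyai(-2^(2/3)*y/2) + C3*airybi(-2^(2/3)*y/2), y)


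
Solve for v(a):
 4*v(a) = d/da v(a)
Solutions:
 v(a) = C1*exp(4*a)


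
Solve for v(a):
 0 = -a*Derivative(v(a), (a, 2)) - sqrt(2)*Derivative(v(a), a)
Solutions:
 v(a) = C1 + C2*a^(1 - sqrt(2))


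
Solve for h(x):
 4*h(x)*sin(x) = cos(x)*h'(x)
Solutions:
 h(x) = C1/cos(x)^4


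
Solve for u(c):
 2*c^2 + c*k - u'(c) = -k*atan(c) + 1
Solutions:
 u(c) = C1 + 2*c^3/3 + c^2*k/2 - c + k*(c*atan(c) - log(c^2 + 1)/2)


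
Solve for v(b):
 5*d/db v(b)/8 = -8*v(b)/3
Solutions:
 v(b) = C1*exp(-64*b/15)


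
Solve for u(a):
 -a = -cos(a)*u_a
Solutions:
 u(a) = C1 + Integral(a/cos(a), a)


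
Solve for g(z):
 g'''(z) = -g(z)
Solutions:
 g(z) = C3*exp(-z) + (C1*sin(sqrt(3)*z/2) + C2*cos(sqrt(3)*z/2))*exp(z/2)


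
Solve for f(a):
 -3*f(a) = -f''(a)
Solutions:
 f(a) = C1*exp(-sqrt(3)*a) + C2*exp(sqrt(3)*a)


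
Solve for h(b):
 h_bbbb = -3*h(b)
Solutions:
 h(b) = (C1*sin(sqrt(2)*3^(1/4)*b/2) + C2*cos(sqrt(2)*3^(1/4)*b/2))*exp(-sqrt(2)*3^(1/4)*b/2) + (C3*sin(sqrt(2)*3^(1/4)*b/2) + C4*cos(sqrt(2)*3^(1/4)*b/2))*exp(sqrt(2)*3^(1/4)*b/2)


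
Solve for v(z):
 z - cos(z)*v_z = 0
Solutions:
 v(z) = C1 + Integral(z/cos(z), z)


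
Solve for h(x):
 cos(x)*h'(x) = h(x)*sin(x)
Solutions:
 h(x) = C1/cos(x)


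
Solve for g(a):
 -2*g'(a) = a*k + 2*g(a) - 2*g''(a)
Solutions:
 g(a) = C1*exp(a*(1 - sqrt(5))/2) + C2*exp(a*(1 + sqrt(5))/2) - a*k/2 + k/2


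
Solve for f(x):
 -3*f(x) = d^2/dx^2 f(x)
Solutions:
 f(x) = C1*sin(sqrt(3)*x) + C2*cos(sqrt(3)*x)


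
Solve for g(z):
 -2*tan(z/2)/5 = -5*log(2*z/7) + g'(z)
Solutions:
 g(z) = C1 + 5*z*log(z) - 5*z*log(7) - 5*z + 5*z*log(2) + 4*log(cos(z/2))/5


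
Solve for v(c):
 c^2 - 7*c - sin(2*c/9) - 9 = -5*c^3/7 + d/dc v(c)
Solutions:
 v(c) = C1 + 5*c^4/28 + c^3/3 - 7*c^2/2 - 9*c + 9*cos(2*c/9)/2


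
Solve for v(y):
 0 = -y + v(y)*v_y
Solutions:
 v(y) = -sqrt(C1 + y^2)
 v(y) = sqrt(C1 + y^2)


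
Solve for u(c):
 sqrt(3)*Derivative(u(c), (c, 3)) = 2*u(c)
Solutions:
 u(c) = C3*exp(2^(1/3)*3^(5/6)*c/3) + (C1*sin(6^(1/3)*c/2) + C2*cos(6^(1/3)*c/2))*exp(-2^(1/3)*3^(5/6)*c/6)


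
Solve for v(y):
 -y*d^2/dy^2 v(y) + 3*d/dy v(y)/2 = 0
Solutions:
 v(y) = C1 + C2*y^(5/2)


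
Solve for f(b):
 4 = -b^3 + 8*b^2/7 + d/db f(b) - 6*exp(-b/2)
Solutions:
 f(b) = C1 + b^4/4 - 8*b^3/21 + 4*b - 12*exp(-b/2)


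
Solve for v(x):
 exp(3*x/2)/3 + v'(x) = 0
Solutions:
 v(x) = C1 - 2*exp(3*x/2)/9


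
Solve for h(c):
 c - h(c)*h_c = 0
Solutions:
 h(c) = -sqrt(C1 + c^2)
 h(c) = sqrt(C1 + c^2)


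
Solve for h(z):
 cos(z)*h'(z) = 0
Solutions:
 h(z) = C1


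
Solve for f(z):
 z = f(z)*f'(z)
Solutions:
 f(z) = -sqrt(C1 + z^2)
 f(z) = sqrt(C1 + z^2)


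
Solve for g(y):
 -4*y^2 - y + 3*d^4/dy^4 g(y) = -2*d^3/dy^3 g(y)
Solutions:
 g(y) = C1 + C2*y + C3*y^2 + C4*exp(-2*y/3) + y^5/30 - 11*y^4/48 + 11*y^3/8


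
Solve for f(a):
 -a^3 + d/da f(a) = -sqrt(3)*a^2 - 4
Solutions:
 f(a) = C1 + a^4/4 - sqrt(3)*a^3/3 - 4*a


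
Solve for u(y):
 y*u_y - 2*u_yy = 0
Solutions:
 u(y) = C1 + C2*erfi(y/2)


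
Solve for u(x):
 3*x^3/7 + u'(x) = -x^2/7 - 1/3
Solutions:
 u(x) = C1 - 3*x^4/28 - x^3/21 - x/3


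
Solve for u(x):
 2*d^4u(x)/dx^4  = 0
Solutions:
 u(x) = C1 + C2*x + C3*x^2 + C4*x^3


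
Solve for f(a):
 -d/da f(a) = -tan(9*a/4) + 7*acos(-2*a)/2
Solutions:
 f(a) = C1 - 7*a*acos(-2*a)/2 - 7*sqrt(1 - 4*a^2)/4 - 4*log(cos(9*a/4))/9


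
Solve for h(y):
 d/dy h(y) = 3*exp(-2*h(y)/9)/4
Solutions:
 h(y) = 9*log(-sqrt(C1 + 3*y)) - 9*log(6) + 9*log(2)/2
 h(y) = 9*log(C1 + 3*y)/2 - 9*log(6) + 9*log(2)/2


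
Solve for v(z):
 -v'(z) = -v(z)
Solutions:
 v(z) = C1*exp(z)


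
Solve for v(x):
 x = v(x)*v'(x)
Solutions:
 v(x) = -sqrt(C1 + x^2)
 v(x) = sqrt(C1 + x^2)


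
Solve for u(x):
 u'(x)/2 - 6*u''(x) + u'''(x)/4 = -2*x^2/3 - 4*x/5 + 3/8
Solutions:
 u(x) = C1 + C2*exp(x*(12 - sqrt(142))) + C3*exp(x*(sqrt(142) + 12)) - 4*x^3/9 - 84*x^2/5 - 24067*x/60


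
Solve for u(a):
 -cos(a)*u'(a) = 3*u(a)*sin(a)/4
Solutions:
 u(a) = C1*cos(a)^(3/4)


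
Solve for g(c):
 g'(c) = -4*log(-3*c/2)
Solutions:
 g(c) = C1 - 4*c*log(-c) + 4*c*(-log(3) + log(2) + 1)


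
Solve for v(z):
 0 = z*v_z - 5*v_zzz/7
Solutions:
 v(z) = C1 + Integral(C2*airyai(5^(2/3)*7^(1/3)*z/5) + C3*airybi(5^(2/3)*7^(1/3)*z/5), z)


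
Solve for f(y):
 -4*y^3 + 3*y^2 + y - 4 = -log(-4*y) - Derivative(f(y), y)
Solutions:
 f(y) = C1 + y^4 - y^3 - y^2/2 - y*log(-y) + y*(5 - 2*log(2))


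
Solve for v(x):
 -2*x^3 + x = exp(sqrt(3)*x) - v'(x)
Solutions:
 v(x) = C1 + x^4/2 - x^2/2 + sqrt(3)*exp(sqrt(3)*x)/3


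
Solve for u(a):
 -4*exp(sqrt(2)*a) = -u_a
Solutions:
 u(a) = C1 + 2*sqrt(2)*exp(sqrt(2)*a)


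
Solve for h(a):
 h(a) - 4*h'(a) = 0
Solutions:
 h(a) = C1*exp(a/4)


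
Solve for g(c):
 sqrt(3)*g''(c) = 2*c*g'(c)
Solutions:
 g(c) = C1 + C2*erfi(3^(3/4)*c/3)


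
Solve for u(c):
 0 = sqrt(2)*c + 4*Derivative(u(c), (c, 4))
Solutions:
 u(c) = C1 + C2*c + C3*c^2 + C4*c^3 - sqrt(2)*c^5/480


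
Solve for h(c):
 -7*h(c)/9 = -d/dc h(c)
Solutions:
 h(c) = C1*exp(7*c/9)


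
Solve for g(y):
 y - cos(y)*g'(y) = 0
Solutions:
 g(y) = C1 + Integral(y/cos(y), y)


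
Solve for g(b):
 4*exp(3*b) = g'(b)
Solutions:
 g(b) = C1 + 4*exp(3*b)/3


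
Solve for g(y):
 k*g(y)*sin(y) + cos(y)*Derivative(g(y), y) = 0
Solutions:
 g(y) = C1*exp(k*log(cos(y)))


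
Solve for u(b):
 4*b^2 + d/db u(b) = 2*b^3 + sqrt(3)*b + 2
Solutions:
 u(b) = C1 + b^4/2 - 4*b^3/3 + sqrt(3)*b^2/2 + 2*b


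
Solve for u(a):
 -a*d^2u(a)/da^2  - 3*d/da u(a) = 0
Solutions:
 u(a) = C1 + C2/a^2


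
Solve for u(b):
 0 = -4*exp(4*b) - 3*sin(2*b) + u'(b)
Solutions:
 u(b) = C1 + exp(4*b) - 3*cos(2*b)/2


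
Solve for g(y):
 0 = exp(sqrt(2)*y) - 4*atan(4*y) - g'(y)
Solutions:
 g(y) = C1 - 4*y*atan(4*y) + sqrt(2)*exp(sqrt(2)*y)/2 + log(16*y^2 + 1)/2


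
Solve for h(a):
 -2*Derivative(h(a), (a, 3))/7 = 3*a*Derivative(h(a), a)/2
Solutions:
 h(a) = C1 + Integral(C2*airyai(-42^(1/3)*a/2) + C3*airybi(-42^(1/3)*a/2), a)


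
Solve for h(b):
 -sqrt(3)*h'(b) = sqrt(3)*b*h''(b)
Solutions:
 h(b) = C1 + C2*log(b)


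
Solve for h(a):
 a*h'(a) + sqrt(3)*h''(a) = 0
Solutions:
 h(a) = C1 + C2*erf(sqrt(2)*3^(3/4)*a/6)


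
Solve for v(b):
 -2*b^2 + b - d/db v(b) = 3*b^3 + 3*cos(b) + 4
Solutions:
 v(b) = C1 - 3*b^4/4 - 2*b^3/3 + b^2/2 - 4*b - 3*sin(b)


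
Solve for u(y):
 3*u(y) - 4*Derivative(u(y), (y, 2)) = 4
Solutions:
 u(y) = C1*exp(-sqrt(3)*y/2) + C2*exp(sqrt(3)*y/2) + 4/3


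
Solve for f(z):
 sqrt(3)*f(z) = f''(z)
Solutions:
 f(z) = C1*exp(-3^(1/4)*z) + C2*exp(3^(1/4)*z)


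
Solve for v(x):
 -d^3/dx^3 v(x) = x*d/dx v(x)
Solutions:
 v(x) = C1 + Integral(C2*airyai(-x) + C3*airybi(-x), x)


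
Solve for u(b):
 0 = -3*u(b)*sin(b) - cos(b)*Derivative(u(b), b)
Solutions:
 u(b) = C1*cos(b)^3


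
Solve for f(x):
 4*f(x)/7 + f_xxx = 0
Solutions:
 f(x) = C3*exp(-14^(2/3)*x/7) + (C1*sin(14^(2/3)*sqrt(3)*x/14) + C2*cos(14^(2/3)*sqrt(3)*x/14))*exp(14^(2/3)*x/14)


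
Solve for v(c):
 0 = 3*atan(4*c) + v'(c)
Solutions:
 v(c) = C1 - 3*c*atan(4*c) + 3*log(16*c^2 + 1)/8


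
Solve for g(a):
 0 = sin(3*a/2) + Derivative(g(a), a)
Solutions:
 g(a) = C1 + 2*cos(3*a/2)/3


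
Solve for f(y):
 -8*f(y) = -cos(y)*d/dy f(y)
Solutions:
 f(y) = C1*(sin(y)^4 + 4*sin(y)^3 + 6*sin(y)^2 + 4*sin(y) + 1)/(sin(y)^4 - 4*sin(y)^3 + 6*sin(y)^2 - 4*sin(y) + 1)


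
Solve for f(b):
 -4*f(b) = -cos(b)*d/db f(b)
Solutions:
 f(b) = C1*(sin(b)^2 + 2*sin(b) + 1)/(sin(b)^2 - 2*sin(b) + 1)


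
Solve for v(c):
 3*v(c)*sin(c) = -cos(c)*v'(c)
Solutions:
 v(c) = C1*cos(c)^3


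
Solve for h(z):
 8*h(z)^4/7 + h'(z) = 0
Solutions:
 h(z) = 7^(1/3)*(1/(C1 + 24*z))^(1/3)
 h(z) = 7^(1/3)*(-3^(2/3) - 3*3^(1/6)*I)*(1/(C1 + 8*z))^(1/3)/6
 h(z) = 7^(1/3)*(-3^(2/3) + 3*3^(1/6)*I)*(1/(C1 + 8*z))^(1/3)/6


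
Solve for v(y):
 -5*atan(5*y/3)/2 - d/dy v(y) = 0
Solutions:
 v(y) = C1 - 5*y*atan(5*y/3)/2 + 3*log(25*y^2 + 9)/4


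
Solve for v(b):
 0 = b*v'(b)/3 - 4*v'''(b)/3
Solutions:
 v(b) = C1 + Integral(C2*airyai(2^(1/3)*b/2) + C3*airybi(2^(1/3)*b/2), b)


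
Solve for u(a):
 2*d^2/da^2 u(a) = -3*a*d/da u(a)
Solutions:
 u(a) = C1 + C2*erf(sqrt(3)*a/2)


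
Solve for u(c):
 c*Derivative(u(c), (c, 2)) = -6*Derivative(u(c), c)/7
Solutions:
 u(c) = C1 + C2*c^(1/7)


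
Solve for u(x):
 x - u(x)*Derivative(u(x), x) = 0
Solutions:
 u(x) = -sqrt(C1 + x^2)
 u(x) = sqrt(C1 + x^2)


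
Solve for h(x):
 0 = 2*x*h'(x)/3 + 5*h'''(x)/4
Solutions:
 h(x) = C1 + Integral(C2*airyai(-2*15^(2/3)*x/15) + C3*airybi(-2*15^(2/3)*x/15), x)


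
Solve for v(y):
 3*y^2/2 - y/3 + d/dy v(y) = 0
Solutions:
 v(y) = C1 - y^3/2 + y^2/6


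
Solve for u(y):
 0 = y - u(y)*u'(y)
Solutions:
 u(y) = -sqrt(C1 + y^2)
 u(y) = sqrt(C1 + y^2)


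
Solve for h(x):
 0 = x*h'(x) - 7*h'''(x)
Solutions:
 h(x) = C1 + Integral(C2*airyai(7^(2/3)*x/7) + C3*airybi(7^(2/3)*x/7), x)


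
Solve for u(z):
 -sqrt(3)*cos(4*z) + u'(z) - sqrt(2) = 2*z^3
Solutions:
 u(z) = C1 + z^4/2 + sqrt(2)*z + sqrt(3)*sin(4*z)/4


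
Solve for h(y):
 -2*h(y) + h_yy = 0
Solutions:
 h(y) = C1*exp(-sqrt(2)*y) + C2*exp(sqrt(2)*y)


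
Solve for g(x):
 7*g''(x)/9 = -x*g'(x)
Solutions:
 g(x) = C1 + C2*erf(3*sqrt(14)*x/14)


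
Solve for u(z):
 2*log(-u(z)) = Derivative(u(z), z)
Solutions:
 -li(-u(z)) = C1 + 2*z


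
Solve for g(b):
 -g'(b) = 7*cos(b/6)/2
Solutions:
 g(b) = C1 - 21*sin(b/6)


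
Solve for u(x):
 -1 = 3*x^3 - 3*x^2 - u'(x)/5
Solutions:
 u(x) = C1 + 15*x^4/4 - 5*x^3 + 5*x


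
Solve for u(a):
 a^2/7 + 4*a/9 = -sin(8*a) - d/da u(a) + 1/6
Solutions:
 u(a) = C1 - a^3/21 - 2*a^2/9 + a/6 + cos(8*a)/8


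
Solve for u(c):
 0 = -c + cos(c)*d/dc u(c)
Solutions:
 u(c) = C1 + Integral(c/cos(c), c)


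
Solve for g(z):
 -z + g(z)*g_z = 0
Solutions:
 g(z) = -sqrt(C1 + z^2)
 g(z) = sqrt(C1 + z^2)


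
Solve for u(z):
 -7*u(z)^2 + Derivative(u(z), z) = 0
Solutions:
 u(z) = -1/(C1 + 7*z)


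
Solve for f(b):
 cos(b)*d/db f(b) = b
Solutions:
 f(b) = C1 + Integral(b/cos(b), b)


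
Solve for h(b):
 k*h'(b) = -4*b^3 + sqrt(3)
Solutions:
 h(b) = C1 - b^4/k + sqrt(3)*b/k


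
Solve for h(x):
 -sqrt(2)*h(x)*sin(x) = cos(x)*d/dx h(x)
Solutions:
 h(x) = C1*cos(x)^(sqrt(2))


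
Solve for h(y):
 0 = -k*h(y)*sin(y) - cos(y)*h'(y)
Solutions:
 h(y) = C1*exp(k*log(cos(y)))


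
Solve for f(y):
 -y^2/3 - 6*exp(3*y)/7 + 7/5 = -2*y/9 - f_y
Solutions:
 f(y) = C1 + y^3/9 - y^2/9 - 7*y/5 + 2*exp(3*y)/7


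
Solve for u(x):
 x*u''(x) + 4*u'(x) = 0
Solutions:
 u(x) = C1 + C2/x^3


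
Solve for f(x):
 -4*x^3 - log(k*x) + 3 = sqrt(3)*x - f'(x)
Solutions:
 f(x) = C1 + x^4 + sqrt(3)*x^2/2 + x*log(k*x) - 4*x


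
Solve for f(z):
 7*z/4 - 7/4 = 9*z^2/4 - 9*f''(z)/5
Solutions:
 f(z) = C1 + C2*z + 5*z^4/48 - 35*z^3/216 + 35*z^2/72


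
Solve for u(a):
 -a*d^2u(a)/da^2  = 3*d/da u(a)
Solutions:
 u(a) = C1 + C2/a^2


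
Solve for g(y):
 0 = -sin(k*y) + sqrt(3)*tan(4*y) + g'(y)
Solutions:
 g(y) = C1 + Piecewise((-cos(k*y)/k, Ne(k, 0)), (0, True)) + sqrt(3)*log(cos(4*y))/4


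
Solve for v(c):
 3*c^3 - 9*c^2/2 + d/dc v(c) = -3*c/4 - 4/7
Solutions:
 v(c) = C1 - 3*c^4/4 + 3*c^3/2 - 3*c^2/8 - 4*c/7


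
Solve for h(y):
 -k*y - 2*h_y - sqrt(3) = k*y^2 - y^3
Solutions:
 h(y) = C1 - k*y^3/6 - k*y^2/4 + y^4/8 - sqrt(3)*y/2


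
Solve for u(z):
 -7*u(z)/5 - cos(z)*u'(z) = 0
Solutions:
 u(z) = C1*(sin(z) - 1)^(7/10)/(sin(z) + 1)^(7/10)
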